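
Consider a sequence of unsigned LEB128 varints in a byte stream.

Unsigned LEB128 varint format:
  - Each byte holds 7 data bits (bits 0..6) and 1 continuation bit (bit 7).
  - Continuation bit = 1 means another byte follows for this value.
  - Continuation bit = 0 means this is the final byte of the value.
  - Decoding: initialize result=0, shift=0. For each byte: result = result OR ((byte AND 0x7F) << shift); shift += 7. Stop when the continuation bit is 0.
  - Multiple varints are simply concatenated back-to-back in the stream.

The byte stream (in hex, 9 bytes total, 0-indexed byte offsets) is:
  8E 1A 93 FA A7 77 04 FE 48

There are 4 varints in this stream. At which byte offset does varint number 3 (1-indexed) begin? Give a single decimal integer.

Answer: 6

Derivation:
  byte[0]=0x8E cont=1 payload=0x0E=14: acc |= 14<<0 -> acc=14 shift=7
  byte[1]=0x1A cont=0 payload=0x1A=26: acc |= 26<<7 -> acc=3342 shift=14 [end]
Varint 1: bytes[0:2] = 8E 1A -> value 3342 (2 byte(s))
  byte[2]=0x93 cont=1 payload=0x13=19: acc |= 19<<0 -> acc=19 shift=7
  byte[3]=0xFA cont=1 payload=0x7A=122: acc |= 122<<7 -> acc=15635 shift=14
  byte[4]=0xA7 cont=1 payload=0x27=39: acc |= 39<<14 -> acc=654611 shift=21
  byte[5]=0x77 cont=0 payload=0x77=119: acc |= 119<<21 -> acc=250215699 shift=28 [end]
Varint 2: bytes[2:6] = 93 FA A7 77 -> value 250215699 (4 byte(s))
  byte[6]=0x04 cont=0 payload=0x04=4: acc |= 4<<0 -> acc=4 shift=7 [end]
Varint 3: bytes[6:7] = 04 -> value 4 (1 byte(s))
  byte[7]=0xFE cont=1 payload=0x7E=126: acc |= 126<<0 -> acc=126 shift=7
  byte[8]=0x48 cont=0 payload=0x48=72: acc |= 72<<7 -> acc=9342 shift=14 [end]
Varint 4: bytes[7:9] = FE 48 -> value 9342 (2 byte(s))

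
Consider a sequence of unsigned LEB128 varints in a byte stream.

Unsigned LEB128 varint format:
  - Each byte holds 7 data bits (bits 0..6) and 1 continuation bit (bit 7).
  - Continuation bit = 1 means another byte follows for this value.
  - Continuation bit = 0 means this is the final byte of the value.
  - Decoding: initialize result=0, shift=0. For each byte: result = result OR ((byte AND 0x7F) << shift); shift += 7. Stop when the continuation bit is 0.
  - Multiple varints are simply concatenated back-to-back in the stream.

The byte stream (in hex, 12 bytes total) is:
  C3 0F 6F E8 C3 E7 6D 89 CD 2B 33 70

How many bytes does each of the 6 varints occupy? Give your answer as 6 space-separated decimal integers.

Answer: 2 1 4 3 1 1

Derivation:
  byte[0]=0xC3 cont=1 payload=0x43=67: acc |= 67<<0 -> acc=67 shift=7
  byte[1]=0x0F cont=0 payload=0x0F=15: acc |= 15<<7 -> acc=1987 shift=14 [end]
Varint 1: bytes[0:2] = C3 0F -> value 1987 (2 byte(s))
  byte[2]=0x6F cont=0 payload=0x6F=111: acc |= 111<<0 -> acc=111 shift=7 [end]
Varint 2: bytes[2:3] = 6F -> value 111 (1 byte(s))
  byte[3]=0xE8 cont=1 payload=0x68=104: acc |= 104<<0 -> acc=104 shift=7
  byte[4]=0xC3 cont=1 payload=0x43=67: acc |= 67<<7 -> acc=8680 shift=14
  byte[5]=0xE7 cont=1 payload=0x67=103: acc |= 103<<14 -> acc=1696232 shift=21
  byte[6]=0x6D cont=0 payload=0x6D=109: acc |= 109<<21 -> acc=230285800 shift=28 [end]
Varint 3: bytes[3:7] = E8 C3 E7 6D -> value 230285800 (4 byte(s))
  byte[7]=0x89 cont=1 payload=0x09=9: acc |= 9<<0 -> acc=9 shift=7
  byte[8]=0xCD cont=1 payload=0x4D=77: acc |= 77<<7 -> acc=9865 shift=14
  byte[9]=0x2B cont=0 payload=0x2B=43: acc |= 43<<14 -> acc=714377 shift=21 [end]
Varint 4: bytes[7:10] = 89 CD 2B -> value 714377 (3 byte(s))
  byte[10]=0x33 cont=0 payload=0x33=51: acc |= 51<<0 -> acc=51 shift=7 [end]
Varint 5: bytes[10:11] = 33 -> value 51 (1 byte(s))
  byte[11]=0x70 cont=0 payload=0x70=112: acc |= 112<<0 -> acc=112 shift=7 [end]
Varint 6: bytes[11:12] = 70 -> value 112 (1 byte(s))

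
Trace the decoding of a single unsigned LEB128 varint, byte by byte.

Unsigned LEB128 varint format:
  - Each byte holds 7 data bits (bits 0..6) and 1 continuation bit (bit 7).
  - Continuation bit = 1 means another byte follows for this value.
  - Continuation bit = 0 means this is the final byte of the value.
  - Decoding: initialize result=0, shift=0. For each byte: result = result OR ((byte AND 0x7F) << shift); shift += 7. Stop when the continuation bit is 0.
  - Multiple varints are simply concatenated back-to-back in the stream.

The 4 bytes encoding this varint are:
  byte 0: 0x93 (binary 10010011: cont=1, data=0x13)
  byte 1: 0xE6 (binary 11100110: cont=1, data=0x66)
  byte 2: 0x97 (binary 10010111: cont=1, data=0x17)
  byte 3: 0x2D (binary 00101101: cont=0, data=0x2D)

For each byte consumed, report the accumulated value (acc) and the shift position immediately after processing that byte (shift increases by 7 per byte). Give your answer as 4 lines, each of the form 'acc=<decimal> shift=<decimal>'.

Answer: acc=19 shift=7
acc=13075 shift=14
acc=389907 shift=21
acc=94761747 shift=28

Derivation:
byte 0=0x93: payload=0x13=19, contrib = 19<<0 = 19; acc -> 19, shift -> 7
byte 1=0xE6: payload=0x66=102, contrib = 102<<7 = 13056; acc -> 13075, shift -> 14
byte 2=0x97: payload=0x17=23, contrib = 23<<14 = 376832; acc -> 389907, shift -> 21
byte 3=0x2D: payload=0x2D=45, contrib = 45<<21 = 94371840; acc -> 94761747, shift -> 28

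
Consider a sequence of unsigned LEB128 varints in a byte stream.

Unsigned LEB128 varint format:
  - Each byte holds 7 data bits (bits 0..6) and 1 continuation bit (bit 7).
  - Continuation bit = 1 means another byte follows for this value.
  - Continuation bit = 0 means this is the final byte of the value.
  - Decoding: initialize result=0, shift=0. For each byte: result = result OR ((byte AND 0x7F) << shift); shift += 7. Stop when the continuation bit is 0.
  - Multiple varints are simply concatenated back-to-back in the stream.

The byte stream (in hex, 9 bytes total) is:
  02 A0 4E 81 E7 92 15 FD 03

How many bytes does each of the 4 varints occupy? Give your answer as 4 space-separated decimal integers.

  byte[0]=0x02 cont=0 payload=0x02=2: acc |= 2<<0 -> acc=2 shift=7 [end]
Varint 1: bytes[0:1] = 02 -> value 2 (1 byte(s))
  byte[1]=0xA0 cont=1 payload=0x20=32: acc |= 32<<0 -> acc=32 shift=7
  byte[2]=0x4E cont=0 payload=0x4E=78: acc |= 78<<7 -> acc=10016 shift=14 [end]
Varint 2: bytes[1:3] = A0 4E -> value 10016 (2 byte(s))
  byte[3]=0x81 cont=1 payload=0x01=1: acc |= 1<<0 -> acc=1 shift=7
  byte[4]=0xE7 cont=1 payload=0x67=103: acc |= 103<<7 -> acc=13185 shift=14
  byte[5]=0x92 cont=1 payload=0x12=18: acc |= 18<<14 -> acc=308097 shift=21
  byte[6]=0x15 cont=0 payload=0x15=21: acc |= 21<<21 -> acc=44348289 shift=28 [end]
Varint 3: bytes[3:7] = 81 E7 92 15 -> value 44348289 (4 byte(s))
  byte[7]=0xFD cont=1 payload=0x7D=125: acc |= 125<<0 -> acc=125 shift=7
  byte[8]=0x03 cont=0 payload=0x03=3: acc |= 3<<7 -> acc=509 shift=14 [end]
Varint 4: bytes[7:9] = FD 03 -> value 509 (2 byte(s))

Answer: 1 2 4 2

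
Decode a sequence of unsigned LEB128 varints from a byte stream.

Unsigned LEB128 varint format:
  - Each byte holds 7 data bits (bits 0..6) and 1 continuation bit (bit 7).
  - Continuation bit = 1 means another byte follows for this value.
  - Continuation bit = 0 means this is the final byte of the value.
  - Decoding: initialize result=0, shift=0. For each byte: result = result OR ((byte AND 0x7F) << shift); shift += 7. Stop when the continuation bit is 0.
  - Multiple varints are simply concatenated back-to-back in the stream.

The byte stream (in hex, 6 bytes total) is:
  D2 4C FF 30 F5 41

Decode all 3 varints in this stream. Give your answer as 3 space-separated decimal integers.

Answer: 9810 6271 8437

Derivation:
  byte[0]=0xD2 cont=1 payload=0x52=82: acc |= 82<<0 -> acc=82 shift=7
  byte[1]=0x4C cont=0 payload=0x4C=76: acc |= 76<<7 -> acc=9810 shift=14 [end]
Varint 1: bytes[0:2] = D2 4C -> value 9810 (2 byte(s))
  byte[2]=0xFF cont=1 payload=0x7F=127: acc |= 127<<0 -> acc=127 shift=7
  byte[3]=0x30 cont=0 payload=0x30=48: acc |= 48<<7 -> acc=6271 shift=14 [end]
Varint 2: bytes[2:4] = FF 30 -> value 6271 (2 byte(s))
  byte[4]=0xF5 cont=1 payload=0x75=117: acc |= 117<<0 -> acc=117 shift=7
  byte[5]=0x41 cont=0 payload=0x41=65: acc |= 65<<7 -> acc=8437 shift=14 [end]
Varint 3: bytes[4:6] = F5 41 -> value 8437 (2 byte(s))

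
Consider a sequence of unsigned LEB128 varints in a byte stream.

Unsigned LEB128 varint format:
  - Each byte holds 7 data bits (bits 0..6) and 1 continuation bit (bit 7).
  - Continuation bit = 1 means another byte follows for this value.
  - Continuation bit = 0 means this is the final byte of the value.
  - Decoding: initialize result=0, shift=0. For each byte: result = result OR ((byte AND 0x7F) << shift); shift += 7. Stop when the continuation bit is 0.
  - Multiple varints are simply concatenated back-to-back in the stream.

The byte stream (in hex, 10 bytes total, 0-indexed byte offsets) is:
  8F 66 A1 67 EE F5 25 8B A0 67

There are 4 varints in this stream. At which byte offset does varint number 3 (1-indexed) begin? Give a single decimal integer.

  byte[0]=0x8F cont=1 payload=0x0F=15: acc |= 15<<0 -> acc=15 shift=7
  byte[1]=0x66 cont=0 payload=0x66=102: acc |= 102<<7 -> acc=13071 shift=14 [end]
Varint 1: bytes[0:2] = 8F 66 -> value 13071 (2 byte(s))
  byte[2]=0xA1 cont=1 payload=0x21=33: acc |= 33<<0 -> acc=33 shift=7
  byte[3]=0x67 cont=0 payload=0x67=103: acc |= 103<<7 -> acc=13217 shift=14 [end]
Varint 2: bytes[2:4] = A1 67 -> value 13217 (2 byte(s))
  byte[4]=0xEE cont=1 payload=0x6E=110: acc |= 110<<0 -> acc=110 shift=7
  byte[5]=0xF5 cont=1 payload=0x75=117: acc |= 117<<7 -> acc=15086 shift=14
  byte[6]=0x25 cont=0 payload=0x25=37: acc |= 37<<14 -> acc=621294 shift=21 [end]
Varint 3: bytes[4:7] = EE F5 25 -> value 621294 (3 byte(s))
  byte[7]=0x8B cont=1 payload=0x0B=11: acc |= 11<<0 -> acc=11 shift=7
  byte[8]=0xA0 cont=1 payload=0x20=32: acc |= 32<<7 -> acc=4107 shift=14
  byte[9]=0x67 cont=0 payload=0x67=103: acc |= 103<<14 -> acc=1691659 shift=21 [end]
Varint 4: bytes[7:10] = 8B A0 67 -> value 1691659 (3 byte(s))

Answer: 4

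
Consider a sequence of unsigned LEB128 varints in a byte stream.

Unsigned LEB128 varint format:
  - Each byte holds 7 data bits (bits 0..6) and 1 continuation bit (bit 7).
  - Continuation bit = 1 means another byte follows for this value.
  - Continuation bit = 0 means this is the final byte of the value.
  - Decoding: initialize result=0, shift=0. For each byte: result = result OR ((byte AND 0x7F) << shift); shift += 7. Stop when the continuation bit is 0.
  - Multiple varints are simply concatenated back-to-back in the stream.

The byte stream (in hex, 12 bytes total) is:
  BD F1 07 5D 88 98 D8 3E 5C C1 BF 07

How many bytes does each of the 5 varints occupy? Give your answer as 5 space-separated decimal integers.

Answer: 3 1 4 1 3

Derivation:
  byte[0]=0xBD cont=1 payload=0x3D=61: acc |= 61<<0 -> acc=61 shift=7
  byte[1]=0xF1 cont=1 payload=0x71=113: acc |= 113<<7 -> acc=14525 shift=14
  byte[2]=0x07 cont=0 payload=0x07=7: acc |= 7<<14 -> acc=129213 shift=21 [end]
Varint 1: bytes[0:3] = BD F1 07 -> value 129213 (3 byte(s))
  byte[3]=0x5D cont=0 payload=0x5D=93: acc |= 93<<0 -> acc=93 shift=7 [end]
Varint 2: bytes[3:4] = 5D -> value 93 (1 byte(s))
  byte[4]=0x88 cont=1 payload=0x08=8: acc |= 8<<0 -> acc=8 shift=7
  byte[5]=0x98 cont=1 payload=0x18=24: acc |= 24<<7 -> acc=3080 shift=14
  byte[6]=0xD8 cont=1 payload=0x58=88: acc |= 88<<14 -> acc=1444872 shift=21
  byte[7]=0x3E cont=0 payload=0x3E=62: acc |= 62<<21 -> acc=131468296 shift=28 [end]
Varint 3: bytes[4:8] = 88 98 D8 3E -> value 131468296 (4 byte(s))
  byte[8]=0x5C cont=0 payload=0x5C=92: acc |= 92<<0 -> acc=92 shift=7 [end]
Varint 4: bytes[8:9] = 5C -> value 92 (1 byte(s))
  byte[9]=0xC1 cont=1 payload=0x41=65: acc |= 65<<0 -> acc=65 shift=7
  byte[10]=0xBF cont=1 payload=0x3F=63: acc |= 63<<7 -> acc=8129 shift=14
  byte[11]=0x07 cont=0 payload=0x07=7: acc |= 7<<14 -> acc=122817 shift=21 [end]
Varint 5: bytes[9:12] = C1 BF 07 -> value 122817 (3 byte(s))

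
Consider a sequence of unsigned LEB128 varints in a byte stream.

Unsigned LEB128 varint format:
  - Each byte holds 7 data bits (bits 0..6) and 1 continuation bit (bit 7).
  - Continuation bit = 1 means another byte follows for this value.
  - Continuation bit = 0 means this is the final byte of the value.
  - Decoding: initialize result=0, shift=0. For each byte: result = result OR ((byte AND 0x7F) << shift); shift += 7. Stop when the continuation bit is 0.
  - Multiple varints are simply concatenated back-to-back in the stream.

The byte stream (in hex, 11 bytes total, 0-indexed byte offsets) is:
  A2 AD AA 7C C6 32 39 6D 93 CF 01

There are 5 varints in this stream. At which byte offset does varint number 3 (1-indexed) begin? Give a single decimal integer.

  byte[0]=0xA2 cont=1 payload=0x22=34: acc |= 34<<0 -> acc=34 shift=7
  byte[1]=0xAD cont=1 payload=0x2D=45: acc |= 45<<7 -> acc=5794 shift=14
  byte[2]=0xAA cont=1 payload=0x2A=42: acc |= 42<<14 -> acc=693922 shift=21
  byte[3]=0x7C cont=0 payload=0x7C=124: acc |= 124<<21 -> acc=260740770 shift=28 [end]
Varint 1: bytes[0:4] = A2 AD AA 7C -> value 260740770 (4 byte(s))
  byte[4]=0xC6 cont=1 payload=0x46=70: acc |= 70<<0 -> acc=70 shift=7
  byte[5]=0x32 cont=0 payload=0x32=50: acc |= 50<<7 -> acc=6470 shift=14 [end]
Varint 2: bytes[4:6] = C6 32 -> value 6470 (2 byte(s))
  byte[6]=0x39 cont=0 payload=0x39=57: acc |= 57<<0 -> acc=57 shift=7 [end]
Varint 3: bytes[6:7] = 39 -> value 57 (1 byte(s))
  byte[7]=0x6D cont=0 payload=0x6D=109: acc |= 109<<0 -> acc=109 shift=7 [end]
Varint 4: bytes[7:8] = 6D -> value 109 (1 byte(s))
  byte[8]=0x93 cont=1 payload=0x13=19: acc |= 19<<0 -> acc=19 shift=7
  byte[9]=0xCF cont=1 payload=0x4F=79: acc |= 79<<7 -> acc=10131 shift=14
  byte[10]=0x01 cont=0 payload=0x01=1: acc |= 1<<14 -> acc=26515 shift=21 [end]
Varint 5: bytes[8:11] = 93 CF 01 -> value 26515 (3 byte(s))

Answer: 6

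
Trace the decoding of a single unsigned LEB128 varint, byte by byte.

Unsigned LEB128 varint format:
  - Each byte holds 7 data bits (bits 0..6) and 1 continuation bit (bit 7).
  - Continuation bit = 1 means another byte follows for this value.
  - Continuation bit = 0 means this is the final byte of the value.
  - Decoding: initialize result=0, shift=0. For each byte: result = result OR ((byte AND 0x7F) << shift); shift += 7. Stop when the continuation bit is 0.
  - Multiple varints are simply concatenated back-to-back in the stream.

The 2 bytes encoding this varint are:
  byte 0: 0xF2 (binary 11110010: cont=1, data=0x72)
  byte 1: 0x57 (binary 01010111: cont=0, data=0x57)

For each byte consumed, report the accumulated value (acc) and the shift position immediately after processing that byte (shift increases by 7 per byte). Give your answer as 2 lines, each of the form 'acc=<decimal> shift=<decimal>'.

Answer: acc=114 shift=7
acc=11250 shift=14

Derivation:
byte 0=0xF2: payload=0x72=114, contrib = 114<<0 = 114; acc -> 114, shift -> 7
byte 1=0x57: payload=0x57=87, contrib = 87<<7 = 11136; acc -> 11250, shift -> 14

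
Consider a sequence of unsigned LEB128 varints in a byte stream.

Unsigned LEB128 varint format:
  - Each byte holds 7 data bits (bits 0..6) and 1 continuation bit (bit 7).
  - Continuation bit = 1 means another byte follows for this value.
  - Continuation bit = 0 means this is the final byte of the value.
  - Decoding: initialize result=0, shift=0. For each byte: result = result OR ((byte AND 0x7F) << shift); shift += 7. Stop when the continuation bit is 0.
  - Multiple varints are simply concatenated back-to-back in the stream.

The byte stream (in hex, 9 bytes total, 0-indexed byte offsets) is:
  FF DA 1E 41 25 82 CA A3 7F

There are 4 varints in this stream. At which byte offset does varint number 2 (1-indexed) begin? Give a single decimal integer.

  byte[0]=0xFF cont=1 payload=0x7F=127: acc |= 127<<0 -> acc=127 shift=7
  byte[1]=0xDA cont=1 payload=0x5A=90: acc |= 90<<7 -> acc=11647 shift=14
  byte[2]=0x1E cont=0 payload=0x1E=30: acc |= 30<<14 -> acc=503167 shift=21 [end]
Varint 1: bytes[0:3] = FF DA 1E -> value 503167 (3 byte(s))
  byte[3]=0x41 cont=0 payload=0x41=65: acc |= 65<<0 -> acc=65 shift=7 [end]
Varint 2: bytes[3:4] = 41 -> value 65 (1 byte(s))
  byte[4]=0x25 cont=0 payload=0x25=37: acc |= 37<<0 -> acc=37 shift=7 [end]
Varint 3: bytes[4:5] = 25 -> value 37 (1 byte(s))
  byte[5]=0x82 cont=1 payload=0x02=2: acc |= 2<<0 -> acc=2 shift=7
  byte[6]=0xCA cont=1 payload=0x4A=74: acc |= 74<<7 -> acc=9474 shift=14
  byte[7]=0xA3 cont=1 payload=0x23=35: acc |= 35<<14 -> acc=582914 shift=21
  byte[8]=0x7F cont=0 payload=0x7F=127: acc |= 127<<21 -> acc=266921218 shift=28 [end]
Varint 4: bytes[5:9] = 82 CA A3 7F -> value 266921218 (4 byte(s))

Answer: 3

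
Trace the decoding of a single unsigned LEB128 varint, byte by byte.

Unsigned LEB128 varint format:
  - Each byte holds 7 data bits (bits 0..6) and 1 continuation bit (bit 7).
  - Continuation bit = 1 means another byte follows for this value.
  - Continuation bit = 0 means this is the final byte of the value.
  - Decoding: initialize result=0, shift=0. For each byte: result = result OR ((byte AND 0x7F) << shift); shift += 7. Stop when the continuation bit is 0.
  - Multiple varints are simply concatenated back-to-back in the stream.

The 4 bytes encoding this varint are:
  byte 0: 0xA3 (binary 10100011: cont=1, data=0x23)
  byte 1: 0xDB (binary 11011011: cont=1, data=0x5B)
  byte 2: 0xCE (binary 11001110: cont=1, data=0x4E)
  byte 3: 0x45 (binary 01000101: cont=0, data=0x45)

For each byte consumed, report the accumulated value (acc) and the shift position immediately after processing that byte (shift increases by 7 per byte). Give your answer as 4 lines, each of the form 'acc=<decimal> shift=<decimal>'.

byte 0=0xA3: payload=0x23=35, contrib = 35<<0 = 35; acc -> 35, shift -> 7
byte 1=0xDB: payload=0x5B=91, contrib = 91<<7 = 11648; acc -> 11683, shift -> 14
byte 2=0xCE: payload=0x4E=78, contrib = 78<<14 = 1277952; acc -> 1289635, shift -> 21
byte 3=0x45: payload=0x45=69, contrib = 69<<21 = 144703488; acc -> 145993123, shift -> 28

Answer: acc=35 shift=7
acc=11683 shift=14
acc=1289635 shift=21
acc=145993123 shift=28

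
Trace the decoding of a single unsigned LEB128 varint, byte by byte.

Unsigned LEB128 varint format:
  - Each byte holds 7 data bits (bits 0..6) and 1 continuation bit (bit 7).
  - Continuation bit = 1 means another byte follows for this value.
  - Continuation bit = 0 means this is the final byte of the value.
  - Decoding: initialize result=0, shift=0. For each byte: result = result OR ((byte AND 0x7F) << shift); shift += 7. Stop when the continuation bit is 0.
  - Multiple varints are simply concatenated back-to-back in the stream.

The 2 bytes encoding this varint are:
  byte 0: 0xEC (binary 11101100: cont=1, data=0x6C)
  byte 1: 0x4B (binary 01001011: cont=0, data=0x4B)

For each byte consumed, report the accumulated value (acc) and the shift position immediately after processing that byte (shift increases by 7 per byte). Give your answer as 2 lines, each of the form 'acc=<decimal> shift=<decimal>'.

byte 0=0xEC: payload=0x6C=108, contrib = 108<<0 = 108; acc -> 108, shift -> 7
byte 1=0x4B: payload=0x4B=75, contrib = 75<<7 = 9600; acc -> 9708, shift -> 14

Answer: acc=108 shift=7
acc=9708 shift=14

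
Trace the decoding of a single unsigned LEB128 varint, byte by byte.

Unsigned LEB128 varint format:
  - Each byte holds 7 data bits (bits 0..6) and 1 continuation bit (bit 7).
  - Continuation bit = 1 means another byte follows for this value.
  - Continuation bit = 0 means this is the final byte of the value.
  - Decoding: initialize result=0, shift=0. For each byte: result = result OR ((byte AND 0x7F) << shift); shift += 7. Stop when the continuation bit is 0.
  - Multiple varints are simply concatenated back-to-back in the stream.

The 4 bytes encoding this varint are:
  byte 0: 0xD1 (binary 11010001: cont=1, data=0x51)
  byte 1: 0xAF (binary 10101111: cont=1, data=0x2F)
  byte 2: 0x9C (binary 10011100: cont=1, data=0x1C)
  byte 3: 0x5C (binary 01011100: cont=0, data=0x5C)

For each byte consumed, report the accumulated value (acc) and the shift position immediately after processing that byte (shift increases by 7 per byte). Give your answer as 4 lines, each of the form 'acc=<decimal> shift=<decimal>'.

byte 0=0xD1: payload=0x51=81, contrib = 81<<0 = 81; acc -> 81, shift -> 7
byte 1=0xAF: payload=0x2F=47, contrib = 47<<7 = 6016; acc -> 6097, shift -> 14
byte 2=0x9C: payload=0x1C=28, contrib = 28<<14 = 458752; acc -> 464849, shift -> 21
byte 3=0x5C: payload=0x5C=92, contrib = 92<<21 = 192937984; acc -> 193402833, shift -> 28

Answer: acc=81 shift=7
acc=6097 shift=14
acc=464849 shift=21
acc=193402833 shift=28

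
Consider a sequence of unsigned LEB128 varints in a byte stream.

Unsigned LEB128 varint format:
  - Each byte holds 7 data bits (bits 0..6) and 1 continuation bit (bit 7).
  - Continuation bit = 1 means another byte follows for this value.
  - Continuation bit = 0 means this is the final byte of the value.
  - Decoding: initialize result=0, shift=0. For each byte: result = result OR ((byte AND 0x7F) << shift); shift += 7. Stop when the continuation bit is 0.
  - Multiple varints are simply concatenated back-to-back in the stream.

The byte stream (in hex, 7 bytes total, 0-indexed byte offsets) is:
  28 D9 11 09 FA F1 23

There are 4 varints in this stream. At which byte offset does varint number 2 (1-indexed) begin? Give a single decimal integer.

  byte[0]=0x28 cont=0 payload=0x28=40: acc |= 40<<0 -> acc=40 shift=7 [end]
Varint 1: bytes[0:1] = 28 -> value 40 (1 byte(s))
  byte[1]=0xD9 cont=1 payload=0x59=89: acc |= 89<<0 -> acc=89 shift=7
  byte[2]=0x11 cont=0 payload=0x11=17: acc |= 17<<7 -> acc=2265 shift=14 [end]
Varint 2: bytes[1:3] = D9 11 -> value 2265 (2 byte(s))
  byte[3]=0x09 cont=0 payload=0x09=9: acc |= 9<<0 -> acc=9 shift=7 [end]
Varint 3: bytes[3:4] = 09 -> value 9 (1 byte(s))
  byte[4]=0xFA cont=1 payload=0x7A=122: acc |= 122<<0 -> acc=122 shift=7
  byte[5]=0xF1 cont=1 payload=0x71=113: acc |= 113<<7 -> acc=14586 shift=14
  byte[6]=0x23 cont=0 payload=0x23=35: acc |= 35<<14 -> acc=588026 shift=21 [end]
Varint 4: bytes[4:7] = FA F1 23 -> value 588026 (3 byte(s))

Answer: 1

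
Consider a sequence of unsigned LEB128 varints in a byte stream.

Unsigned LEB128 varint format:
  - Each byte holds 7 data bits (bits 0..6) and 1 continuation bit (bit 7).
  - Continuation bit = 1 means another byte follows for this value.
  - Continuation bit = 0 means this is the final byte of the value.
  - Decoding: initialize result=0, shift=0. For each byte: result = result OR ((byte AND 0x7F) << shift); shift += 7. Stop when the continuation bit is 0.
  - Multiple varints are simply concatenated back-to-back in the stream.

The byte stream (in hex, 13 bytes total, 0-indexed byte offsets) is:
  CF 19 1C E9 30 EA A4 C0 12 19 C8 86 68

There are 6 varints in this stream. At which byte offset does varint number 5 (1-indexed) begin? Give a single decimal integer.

Answer: 9

Derivation:
  byte[0]=0xCF cont=1 payload=0x4F=79: acc |= 79<<0 -> acc=79 shift=7
  byte[1]=0x19 cont=0 payload=0x19=25: acc |= 25<<7 -> acc=3279 shift=14 [end]
Varint 1: bytes[0:2] = CF 19 -> value 3279 (2 byte(s))
  byte[2]=0x1C cont=0 payload=0x1C=28: acc |= 28<<0 -> acc=28 shift=7 [end]
Varint 2: bytes[2:3] = 1C -> value 28 (1 byte(s))
  byte[3]=0xE9 cont=1 payload=0x69=105: acc |= 105<<0 -> acc=105 shift=7
  byte[4]=0x30 cont=0 payload=0x30=48: acc |= 48<<7 -> acc=6249 shift=14 [end]
Varint 3: bytes[3:5] = E9 30 -> value 6249 (2 byte(s))
  byte[5]=0xEA cont=1 payload=0x6A=106: acc |= 106<<0 -> acc=106 shift=7
  byte[6]=0xA4 cont=1 payload=0x24=36: acc |= 36<<7 -> acc=4714 shift=14
  byte[7]=0xC0 cont=1 payload=0x40=64: acc |= 64<<14 -> acc=1053290 shift=21
  byte[8]=0x12 cont=0 payload=0x12=18: acc |= 18<<21 -> acc=38802026 shift=28 [end]
Varint 4: bytes[5:9] = EA A4 C0 12 -> value 38802026 (4 byte(s))
  byte[9]=0x19 cont=0 payload=0x19=25: acc |= 25<<0 -> acc=25 shift=7 [end]
Varint 5: bytes[9:10] = 19 -> value 25 (1 byte(s))
  byte[10]=0xC8 cont=1 payload=0x48=72: acc |= 72<<0 -> acc=72 shift=7
  byte[11]=0x86 cont=1 payload=0x06=6: acc |= 6<<7 -> acc=840 shift=14
  byte[12]=0x68 cont=0 payload=0x68=104: acc |= 104<<14 -> acc=1704776 shift=21 [end]
Varint 6: bytes[10:13] = C8 86 68 -> value 1704776 (3 byte(s))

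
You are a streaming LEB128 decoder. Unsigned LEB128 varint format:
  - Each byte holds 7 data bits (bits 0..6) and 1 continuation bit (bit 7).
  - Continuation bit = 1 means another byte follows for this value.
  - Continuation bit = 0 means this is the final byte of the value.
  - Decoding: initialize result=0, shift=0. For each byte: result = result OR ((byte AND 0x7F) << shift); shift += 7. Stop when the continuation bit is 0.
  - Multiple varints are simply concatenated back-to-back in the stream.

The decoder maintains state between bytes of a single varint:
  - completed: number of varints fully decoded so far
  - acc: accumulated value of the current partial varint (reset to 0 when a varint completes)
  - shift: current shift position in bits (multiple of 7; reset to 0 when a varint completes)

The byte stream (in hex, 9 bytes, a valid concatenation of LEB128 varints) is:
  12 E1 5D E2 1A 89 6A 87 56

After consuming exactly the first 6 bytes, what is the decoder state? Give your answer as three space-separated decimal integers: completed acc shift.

byte[0]=0x12 cont=0 payload=0x12: varint #1 complete (value=18); reset -> completed=1 acc=0 shift=0
byte[1]=0xE1 cont=1 payload=0x61: acc |= 97<<0 -> completed=1 acc=97 shift=7
byte[2]=0x5D cont=0 payload=0x5D: varint #2 complete (value=12001); reset -> completed=2 acc=0 shift=0
byte[3]=0xE2 cont=1 payload=0x62: acc |= 98<<0 -> completed=2 acc=98 shift=7
byte[4]=0x1A cont=0 payload=0x1A: varint #3 complete (value=3426); reset -> completed=3 acc=0 shift=0
byte[5]=0x89 cont=1 payload=0x09: acc |= 9<<0 -> completed=3 acc=9 shift=7

Answer: 3 9 7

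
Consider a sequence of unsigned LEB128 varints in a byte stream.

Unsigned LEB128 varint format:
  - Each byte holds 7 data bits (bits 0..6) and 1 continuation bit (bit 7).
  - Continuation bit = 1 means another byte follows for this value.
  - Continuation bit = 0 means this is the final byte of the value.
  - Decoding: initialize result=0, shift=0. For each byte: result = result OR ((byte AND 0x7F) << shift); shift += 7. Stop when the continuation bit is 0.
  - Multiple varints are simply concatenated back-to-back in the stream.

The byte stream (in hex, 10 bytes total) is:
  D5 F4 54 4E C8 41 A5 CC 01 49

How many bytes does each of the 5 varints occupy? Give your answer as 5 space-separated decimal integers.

  byte[0]=0xD5 cont=1 payload=0x55=85: acc |= 85<<0 -> acc=85 shift=7
  byte[1]=0xF4 cont=1 payload=0x74=116: acc |= 116<<7 -> acc=14933 shift=14
  byte[2]=0x54 cont=0 payload=0x54=84: acc |= 84<<14 -> acc=1391189 shift=21 [end]
Varint 1: bytes[0:3] = D5 F4 54 -> value 1391189 (3 byte(s))
  byte[3]=0x4E cont=0 payload=0x4E=78: acc |= 78<<0 -> acc=78 shift=7 [end]
Varint 2: bytes[3:4] = 4E -> value 78 (1 byte(s))
  byte[4]=0xC8 cont=1 payload=0x48=72: acc |= 72<<0 -> acc=72 shift=7
  byte[5]=0x41 cont=0 payload=0x41=65: acc |= 65<<7 -> acc=8392 shift=14 [end]
Varint 3: bytes[4:6] = C8 41 -> value 8392 (2 byte(s))
  byte[6]=0xA5 cont=1 payload=0x25=37: acc |= 37<<0 -> acc=37 shift=7
  byte[7]=0xCC cont=1 payload=0x4C=76: acc |= 76<<7 -> acc=9765 shift=14
  byte[8]=0x01 cont=0 payload=0x01=1: acc |= 1<<14 -> acc=26149 shift=21 [end]
Varint 4: bytes[6:9] = A5 CC 01 -> value 26149 (3 byte(s))
  byte[9]=0x49 cont=0 payload=0x49=73: acc |= 73<<0 -> acc=73 shift=7 [end]
Varint 5: bytes[9:10] = 49 -> value 73 (1 byte(s))

Answer: 3 1 2 3 1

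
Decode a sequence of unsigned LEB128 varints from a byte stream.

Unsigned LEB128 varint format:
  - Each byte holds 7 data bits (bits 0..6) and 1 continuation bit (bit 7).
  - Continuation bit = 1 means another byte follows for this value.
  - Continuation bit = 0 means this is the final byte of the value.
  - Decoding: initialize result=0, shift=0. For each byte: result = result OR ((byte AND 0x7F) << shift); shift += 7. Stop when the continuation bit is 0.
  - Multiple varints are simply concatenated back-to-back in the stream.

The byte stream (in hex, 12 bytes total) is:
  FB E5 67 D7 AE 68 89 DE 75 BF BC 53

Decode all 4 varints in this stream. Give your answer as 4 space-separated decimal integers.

Answer: 1700603 1709911 1928969 1367615

Derivation:
  byte[0]=0xFB cont=1 payload=0x7B=123: acc |= 123<<0 -> acc=123 shift=7
  byte[1]=0xE5 cont=1 payload=0x65=101: acc |= 101<<7 -> acc=13051 shift=14
  byte[2]=0x67 cont=0 payload=0x67=103: acc |= 103<<14 -> acc=1700603 shift=21 [end]
Varint 1: bytes[0:3] = FB E5 67 -> value 1700603 (3 byte(s))
  byte[3]=0xD7 cont=1 payload=0x57=87: acc |= 87<<0 -> acc=87 shift=7
  byte[4]=0xAE cont=1 payload=0x2E=46: acc |= 46<<7 -> acc=5975 shift=14
  byte[5]=0x68 cont=0 payload=0x68=104: acc |= 104<<14 -> acc=1709911 shift=21 [end]
Varint 2: bytes[3:6] = D7 AE 68 -> value 1709911 (3 byte(s))
  byte[6]=0x89 cont=1 payload=0x09=9: acc |= 9<<0 -> acc=9 shift=7
  byte[7]=0xDE cont=1 payload=0x5E=94: acc |= 94<<7 -> acc=12041 shift=14
  byte[8]=0x75 cont=0 payload=0x75=117: acc |= 117<<14 -> acc=1928969 shift=21 [end]
Varint 3: bytes[6:9] = 89 DE 75 -> value 1928969 (3 byte(s))
  byte[9]=0xBF cont=1 payload=0x3F=63: acc |= 63<<0 -> acc=63 shift=7
  byte[10]=0xBC cont=1 payload=0x3C=60: acc |= 60<<7 -> acc=7743 shift=14
  byte[11]=0x53 cont=0 payload=0x53=83: acc |= 83<<14 -> acc=1367615 shift=21 [end]
Varint 4: bytes[9:12] = BF BC 53 -> value 1367615 (3 byte(s))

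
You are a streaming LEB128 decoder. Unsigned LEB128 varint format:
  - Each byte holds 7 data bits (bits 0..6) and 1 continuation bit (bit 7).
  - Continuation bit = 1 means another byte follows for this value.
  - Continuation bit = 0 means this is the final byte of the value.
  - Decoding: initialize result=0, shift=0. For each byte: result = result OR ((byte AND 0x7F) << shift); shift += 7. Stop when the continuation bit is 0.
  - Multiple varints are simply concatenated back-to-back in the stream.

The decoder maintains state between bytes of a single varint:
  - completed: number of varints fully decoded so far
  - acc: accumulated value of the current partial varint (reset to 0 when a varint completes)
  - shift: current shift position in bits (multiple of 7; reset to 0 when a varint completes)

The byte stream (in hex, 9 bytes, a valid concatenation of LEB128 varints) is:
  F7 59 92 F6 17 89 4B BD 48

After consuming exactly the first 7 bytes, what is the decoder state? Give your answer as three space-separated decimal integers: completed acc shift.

byte[0]=0xF7 cont=1 payload=0x77: acc |= 119<<0 -> completed=0 acc=119 shift=7
byte[1]=0x59 cont=0 payload=0x59: varint #1 complete (value=11511); reset -> completed=1 acc=0 shift=0
byte[2]=0x92 cont=1 payload=0x12: acc |= 18<<0 -> completed=1 acc=18 shift=7
byte[3]=0xF6 cont=1 payload=0x76: acc |= 118<<7 -> completed=1 acc=15122 shift=14
byte[4]=0x17 cont=0 payload=0x17: varint #2 complete (value=391954); reset -> completed=2 acc=0 shift=0
byte[5]=0x89 cont=1 payload=0x09: acc |= 9<<0 -> completed=2 acc=9 shift=7
byte[6]=0x4B cont=0 payload=0x4B: varint #3 complete (value=9609); reset -> completed=3 acc=0 shift=0

Answer: 3 0 0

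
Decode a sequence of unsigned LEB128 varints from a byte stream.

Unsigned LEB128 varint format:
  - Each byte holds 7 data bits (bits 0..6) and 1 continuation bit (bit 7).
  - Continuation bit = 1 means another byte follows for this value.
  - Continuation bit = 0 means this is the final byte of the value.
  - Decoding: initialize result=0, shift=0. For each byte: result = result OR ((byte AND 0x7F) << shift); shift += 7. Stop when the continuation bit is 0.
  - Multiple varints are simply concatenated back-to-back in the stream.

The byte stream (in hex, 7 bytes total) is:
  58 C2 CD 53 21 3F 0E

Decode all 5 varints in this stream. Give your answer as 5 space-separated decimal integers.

  byte[0]=0x58 cont=0 payload=0x58=88: acc |= 88<<0 -> acc=88 shift=7 [end]
Varint 1: bytes[0:1] = 58 -> value 88 (1 byte(s))
  byte[1]=0xC2 cont=1 payload=0x42=66: acc |= 66<<0 -> acc=66 shift=7
  byte[2]=0xCD cont=1 payload=0x4D=77: acc |= 77<<7 -> acc=9922 shift=14
  byte[3]=0x53 cont=0 payload=0x53=83: acc |= 83<<14 -> acc=1369794 shift=21 [end]
Varint 2: bytes[1:4] = C2 CD 53 -> value 1369794 (3 byte(s))
  byte[4]=0x21 cont=0 payload=0x21=33: acc |= 33<<0 -> acc=33 shift=7 [end]
Varint 3: bytes[4:5] = 21 -> value 33 (1 byte(s))
  byte[5]=0x3F cont=0 payload=0x3F=63: acc |= 63<<0 -> acc=63 shift=7 [end]
Varint 4: bytes[5:6] = 3F -> value 63 (1 byte(s))
  byte[6]=0x0E cont=0 payload=0x0E=14: acc |= 14<<0 -> acc=14 shift=7 [end]
Varint 5: bytes[6:7] = 0E -> value 14 (1 byte(s))

Answer: 88 1369794 33 63 14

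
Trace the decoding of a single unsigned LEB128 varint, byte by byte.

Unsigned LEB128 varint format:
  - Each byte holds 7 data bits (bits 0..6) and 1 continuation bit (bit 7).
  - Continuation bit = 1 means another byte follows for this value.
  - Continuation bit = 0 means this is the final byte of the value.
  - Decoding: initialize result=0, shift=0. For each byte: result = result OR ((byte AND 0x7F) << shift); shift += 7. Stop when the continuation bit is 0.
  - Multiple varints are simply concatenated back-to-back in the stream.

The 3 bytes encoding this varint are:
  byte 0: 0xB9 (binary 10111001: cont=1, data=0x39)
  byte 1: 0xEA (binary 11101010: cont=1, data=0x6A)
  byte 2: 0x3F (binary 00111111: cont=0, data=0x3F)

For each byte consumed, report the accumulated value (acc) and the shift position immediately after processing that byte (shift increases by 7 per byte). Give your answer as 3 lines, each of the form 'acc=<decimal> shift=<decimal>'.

Answer: acc=57 shift=7
acc=13625 shift=14
acc=1045817 shift=21

Derivation:
byte 0=0xB9: payload=0x39=57, contrib = 57<<0 = 57; acc -> 57, shift -> 7
byte 1=0xEA: payload=0x6A=106, contrib = 106<<7 = 13568; acc -> 13625, shift -> 14
byte 2=0x3F: payload=0x3F=63, contrib = 63<<14 = 1032192; acc -> 1045817, shift -> 21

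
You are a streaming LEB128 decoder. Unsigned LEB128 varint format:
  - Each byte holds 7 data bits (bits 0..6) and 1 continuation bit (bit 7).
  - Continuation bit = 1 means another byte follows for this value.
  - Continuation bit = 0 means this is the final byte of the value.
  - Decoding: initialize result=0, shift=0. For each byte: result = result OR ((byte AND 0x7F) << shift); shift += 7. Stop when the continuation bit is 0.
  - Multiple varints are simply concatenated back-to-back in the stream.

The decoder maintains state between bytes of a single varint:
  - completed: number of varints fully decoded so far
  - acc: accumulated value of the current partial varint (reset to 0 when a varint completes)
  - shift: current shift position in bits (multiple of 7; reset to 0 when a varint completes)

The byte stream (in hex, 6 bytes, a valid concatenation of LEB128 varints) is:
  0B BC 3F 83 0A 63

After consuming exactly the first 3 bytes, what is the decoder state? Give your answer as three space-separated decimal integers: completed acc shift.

byte[0]=0x0B cont=0 payload=0x0B: varint #1 complete (value=11); reset -> completed=1 acc=0 shift=0
byte[1]=0xBC cont=1 payload=0x3C: acc |= 60<<0 -> completed=1 acc=60 shift=7
byte[2]=0x3F cont=0 payload=0x3F: varint #2 complete (value=8124); reset -> completed=2 acc=0 shift=0

Answer: 2 0 0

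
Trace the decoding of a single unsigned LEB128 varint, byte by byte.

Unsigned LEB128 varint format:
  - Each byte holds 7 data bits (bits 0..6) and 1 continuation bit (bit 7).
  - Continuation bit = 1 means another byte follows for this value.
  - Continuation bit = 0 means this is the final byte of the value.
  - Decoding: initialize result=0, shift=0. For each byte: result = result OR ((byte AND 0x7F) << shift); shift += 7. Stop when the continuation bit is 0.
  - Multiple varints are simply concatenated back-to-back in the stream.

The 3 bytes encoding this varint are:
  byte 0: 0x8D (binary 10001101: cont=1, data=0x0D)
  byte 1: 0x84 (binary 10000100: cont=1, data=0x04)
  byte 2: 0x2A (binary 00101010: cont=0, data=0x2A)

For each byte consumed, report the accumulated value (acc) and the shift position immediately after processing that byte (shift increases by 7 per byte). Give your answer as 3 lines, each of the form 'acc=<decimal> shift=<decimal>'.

byte 0=0x8D: payload=0x0D=13, contrib = 13<<0 = 13; acc -> 13, shift -> 7
byte 1=0x84: payload=0x04=4, contrib = 4<<7 = 512; acc -> 525, shift -> 14
byte 2=0x2A: payload=0x2A=42, contrib = 42<<14 = 688128; acc -> 688653, shift -> 21

Answer: acc=13 shift=7
acc=525 shift=14
acc=688653 shift=21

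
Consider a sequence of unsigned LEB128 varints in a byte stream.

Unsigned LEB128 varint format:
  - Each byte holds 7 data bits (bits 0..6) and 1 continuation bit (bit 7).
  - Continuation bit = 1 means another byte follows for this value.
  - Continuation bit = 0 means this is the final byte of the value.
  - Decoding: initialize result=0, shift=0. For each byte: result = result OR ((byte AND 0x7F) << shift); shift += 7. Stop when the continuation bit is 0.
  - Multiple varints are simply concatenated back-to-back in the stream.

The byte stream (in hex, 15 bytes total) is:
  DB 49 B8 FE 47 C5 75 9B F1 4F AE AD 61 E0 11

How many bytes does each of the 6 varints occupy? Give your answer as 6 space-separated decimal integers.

  byte[0]=0xDB cont=1 payload=0x5B=91: acc |= 91<<0 -> acc=91 shift=7
  byte[1]=0x49 cont=0 payload=0x49=73: acc |= 73<<7 -> acc=9435 shift=14 [end]
Varint 1: bytes[0:2] = DB 49 -> value 9435 (2 byte(s))
  byte[2]=0xB8 cont=1 payload=0x38=56: acc |= 56<<0 -> acc=56 shift=7
  byte[3]=0xFE cont=1 payload=0x7E=126: acc |= 126<<7 -> acc=16184 shift=14
  byte[4]=0x47 cont=0 payload=0x47=71: acc |= 71<<14 -> acc=1179448 shift=21 [end]
Varint 2: bytes[2:5] = B8 FE 47 -> value 1179448 (3 byte(s))
  byte[5]=0xC5 cont=1 payload=0x45=69: acc |= 69<<0 -> acc=69 shift=7
  byte[6]=0x75 cont=0 payload=0x75=117: acc |= 117<<7 -> acc=15045 shift=14 [end]
Varint 3: bytes[5:7] = C5 75 -> value 15045 (2 byte(s))
  byte[7]=0x9B cont=1 payload=0x1B=27: acc |= 27<<0 -> acc=27 shift=7
  byte[8]=0xF1 cont=1 payload=0x71=113: acc |= 113<<7 -> acc=14491 shift=14
  byte[9]=0x4F cont=0 payload=0x4F=79: acc |= 79<<14 -> acc=1308827 shift=21 [end]
Varint 4: bytes[7:10] = 9B F1 4F -> value 1308827 (3 byte(s))
  byte[10]=0xAE cont=1 payload=0x2E=46: acc |= 46<<0 -> acc=46 shift=7
  byte[11]=0xAD cont=1 payload=0x2D=45: acc |= 45<<7 -> acc=5806 shift=14
  byte[12]=0x61 cont=0 payload=0x61=97: acc |= 97<<14 -> acc=1595054 shift=21 [end]
Varint 5: bytes[10:13] = AE AD 61 -> value 1595054 (3 byte(s))
  byte[13]=0xE0 cont=1 payload=0x60=96: acc |= 96<<0 -> acc=96 shift=7
  byte[14]=0x11 cont=0 payload=0x11=17: acc |= 17<<7 -> acc=2272 shift=14 [end]
Varint 6: bytes[13:15] = E0 11 -> value 2272 (2 byte(s))

Answer: 2 3 2 3 3 2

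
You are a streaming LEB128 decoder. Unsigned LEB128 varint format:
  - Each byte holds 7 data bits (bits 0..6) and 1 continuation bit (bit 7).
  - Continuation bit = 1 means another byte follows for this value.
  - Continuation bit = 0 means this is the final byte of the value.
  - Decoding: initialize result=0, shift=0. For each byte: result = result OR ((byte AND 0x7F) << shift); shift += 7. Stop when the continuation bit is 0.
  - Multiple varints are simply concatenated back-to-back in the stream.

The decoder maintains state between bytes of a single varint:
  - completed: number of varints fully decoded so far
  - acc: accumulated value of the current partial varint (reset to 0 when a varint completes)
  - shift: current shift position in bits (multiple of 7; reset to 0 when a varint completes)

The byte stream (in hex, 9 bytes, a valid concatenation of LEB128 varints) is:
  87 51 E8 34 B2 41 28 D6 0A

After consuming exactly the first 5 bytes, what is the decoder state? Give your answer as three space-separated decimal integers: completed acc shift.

Answer: 2 50 7

Derivation:
byte[0]=0x87 cont=1 payload=0x07: acc |= 7<<0 -> completed=0 acc=7 shift=7
byte[1]=0x51 cont=0 payload=0x51: varint #1 complete (value=10375); reset -> completed=1 acc=0 shift=0
byte[2]=0xE8 cont=1 payload=0x68: acc |= 104<<0 -> completed=1 acc=104 shift=7
byte[3]=0x34 cont=0 payload=0x34: varint #2 complete (value=6760); reset -> completed=2 acc=0 shift=0
byte[4]=0xB2 cont=1 payload=0x32: acc |= 50<<0 -> completed=2 acc=50 shift=7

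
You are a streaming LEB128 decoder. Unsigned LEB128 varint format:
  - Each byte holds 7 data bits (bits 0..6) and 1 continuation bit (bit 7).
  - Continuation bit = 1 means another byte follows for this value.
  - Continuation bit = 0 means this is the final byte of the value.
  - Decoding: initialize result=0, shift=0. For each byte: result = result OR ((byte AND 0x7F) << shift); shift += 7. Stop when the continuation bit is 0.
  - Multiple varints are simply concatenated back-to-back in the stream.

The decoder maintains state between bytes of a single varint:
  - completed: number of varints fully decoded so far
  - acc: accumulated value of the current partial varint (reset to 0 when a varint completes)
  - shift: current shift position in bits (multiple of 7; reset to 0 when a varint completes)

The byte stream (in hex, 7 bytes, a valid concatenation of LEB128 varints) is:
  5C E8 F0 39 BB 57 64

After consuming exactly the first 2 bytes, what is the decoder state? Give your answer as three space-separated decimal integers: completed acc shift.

byte[0]=0x5C cont=0 payload=0x5C: varint #1 complete (value=92); reset -> completed=1 acc=0 shift=0
byte[1]=0xE8 cont=1 payload=0x68: acc |= 104<<0 -> completed=1 acc=104 shift=7

Answer: 1 104 7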